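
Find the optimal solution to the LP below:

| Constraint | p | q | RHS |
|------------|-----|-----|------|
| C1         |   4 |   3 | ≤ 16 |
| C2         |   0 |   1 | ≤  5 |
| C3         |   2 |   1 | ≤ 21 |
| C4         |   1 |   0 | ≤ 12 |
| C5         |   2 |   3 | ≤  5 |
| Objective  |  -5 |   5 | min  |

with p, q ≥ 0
Each vertex is the intersection of two constraint boundaries that also satisfies all remaining constraints:
  p = 0 and q = 0 → (0, 0)
  2p + 3q = 5 and q = 0 → (2.5, 0)
  2p + 3q = 5 and p = 0 → (0, 1.667)

Evaluating z = -5p + 5q at each vertex:
  (0, 0): z = 0
  (2.5, 0): z = -12.5
  (0, 1.667): z = 8.333

The minimum is at (2.5, 0) with z = -12.5.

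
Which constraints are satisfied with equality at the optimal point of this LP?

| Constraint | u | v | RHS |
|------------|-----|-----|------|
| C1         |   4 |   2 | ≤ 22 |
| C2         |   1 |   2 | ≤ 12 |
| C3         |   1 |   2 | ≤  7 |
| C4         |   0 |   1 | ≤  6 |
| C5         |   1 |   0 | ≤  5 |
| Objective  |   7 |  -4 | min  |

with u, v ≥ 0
Optimal: u = 0, v = 3.5
Slack at optimum:
  C1: slack = 15
  C2: slack = 5
  C3: slack = 0 (binding)
  C4: slack = 2.5
  C5: slack = 5
  u ≥ 0: u = 0 (binding)
  v ≥ 0: v = 3.5
Binding constraints: C3, u ≥ 0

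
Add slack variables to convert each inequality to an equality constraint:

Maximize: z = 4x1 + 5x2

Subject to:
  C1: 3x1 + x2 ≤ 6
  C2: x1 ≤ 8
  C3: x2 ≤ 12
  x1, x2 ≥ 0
max z = 4x1 + 5x2

s.t.
  3x1 + x2 + s1 = 6
  x1 + s2 = 8
  x2 + s3 = 12
  x1, x2, s1, s2, s3 ≥ 0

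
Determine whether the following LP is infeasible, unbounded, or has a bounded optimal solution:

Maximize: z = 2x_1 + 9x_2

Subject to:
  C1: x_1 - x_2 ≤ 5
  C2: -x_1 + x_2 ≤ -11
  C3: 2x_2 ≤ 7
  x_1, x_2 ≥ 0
C1 requires x_1 - x_2 ≤ 5, while C2 (-x_1 + x_2 ≤ -11) is equivalent to x_1 - x_2 ≥ 11. Together they would need 11 ≤ x_1 - x_2 ≤ 5, which is impossible since 11 > 5. No point satisfies all constraints.

Infeasible: no point satisfies all constraints simultaneously.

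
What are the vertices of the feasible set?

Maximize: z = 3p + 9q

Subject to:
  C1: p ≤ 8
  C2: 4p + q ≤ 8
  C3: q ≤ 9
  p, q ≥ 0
Each vertex is the intersection of two constraint boundaries that also satisfies all remaining constraints:
  p = 0 and q = 0 → (0, 0)
  4p + q = 8 and q = 0 → (2, 0)
  4p + q = 8 and p = 0 → (0, 8)

Vertices: (0, 0), (2, 0), (0, 8)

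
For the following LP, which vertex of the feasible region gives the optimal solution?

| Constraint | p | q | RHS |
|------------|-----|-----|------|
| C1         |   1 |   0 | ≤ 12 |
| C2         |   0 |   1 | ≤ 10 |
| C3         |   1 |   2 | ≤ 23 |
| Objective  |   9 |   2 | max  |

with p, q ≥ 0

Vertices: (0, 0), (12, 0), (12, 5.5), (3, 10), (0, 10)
(12, 5.5) with z = 119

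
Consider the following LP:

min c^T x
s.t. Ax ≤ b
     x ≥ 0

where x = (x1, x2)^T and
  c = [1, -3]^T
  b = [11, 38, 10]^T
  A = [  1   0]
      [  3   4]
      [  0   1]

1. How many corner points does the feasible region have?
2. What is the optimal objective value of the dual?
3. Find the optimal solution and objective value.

1. 4
2. -28.5 (by strong duality, equal to the primal optimum)
3. x1 = 0, x2 = 9.5, z = -28.5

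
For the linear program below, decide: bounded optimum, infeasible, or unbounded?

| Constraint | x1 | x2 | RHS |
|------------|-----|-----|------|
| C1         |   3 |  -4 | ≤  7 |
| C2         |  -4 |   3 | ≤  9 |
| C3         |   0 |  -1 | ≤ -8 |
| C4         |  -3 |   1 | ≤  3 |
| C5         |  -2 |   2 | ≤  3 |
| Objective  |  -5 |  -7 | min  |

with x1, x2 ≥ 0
Feasible point: (7, 8) satisfies every constraint, so the LP is feasible.
Direction d = (1, 1): for each constraint row a, a·d ≤ 0 —
  (3)(1) + (-4)(1) = -1 ≤ 0
  (-4)(1) + (3)(1) = -1 ≤ 0
  (0)(1) + (-1)(1) = -1 ≤ 0
  (-3)(1) + (1)(1) = -2 ≤ 0
  (-2)(1) + (2)(1) = 0 ≤ 0
and d ≥ 0, so (7, 8) + t·d stays feasible for every t ≥ 0. Along this ray z = -5x1 - 7x2 changes by -12 per unit t, so z → −∞.

The LP is unbounded; z can be made arbitrarily small.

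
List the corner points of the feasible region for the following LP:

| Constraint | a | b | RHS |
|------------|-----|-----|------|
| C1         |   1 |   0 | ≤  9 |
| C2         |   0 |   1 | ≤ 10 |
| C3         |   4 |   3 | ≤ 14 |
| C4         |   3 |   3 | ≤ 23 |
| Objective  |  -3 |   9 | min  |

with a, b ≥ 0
Each vertex is the intersection of two constraint boundaries that also satisfies all remaining constraints:
  a = 0 and b = 0 → (0, 0)
  4a + 3b = 14 and b = 0 → (3.5, 0)
  4a + 3b = 14 and a = 0 → (0, 4.667)

Vertices: (0, 0), (3.5, 0), (0, 4.667)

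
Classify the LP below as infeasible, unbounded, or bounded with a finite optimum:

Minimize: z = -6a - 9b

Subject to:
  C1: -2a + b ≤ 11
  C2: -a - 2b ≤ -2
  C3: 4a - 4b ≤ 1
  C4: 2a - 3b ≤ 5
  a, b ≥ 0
Feasible point: (0, 1) satisfies every constraint, so the LP is feasible.
Direction d = (1, 1): for each constraint row a, a·d ≤ 0 —
  (-2)(1) + (1)(1) = -1 ≤ 0
  (-1)(1) + (-2)(1) = -3 ≤ 0
  (4)(1) + (-4)(1) = 0 ≤ 0
  (2)(1) + (-3)(1) = -1 ≤ 0
and d ≥ 0, so (0, 1) + t·d stays feasible for every t ≥ 0. Along this ray z = -6a - 9b changes by -15 per unit t, so z → −∞.

The LP is unbounded; z can be made arbitrarily small.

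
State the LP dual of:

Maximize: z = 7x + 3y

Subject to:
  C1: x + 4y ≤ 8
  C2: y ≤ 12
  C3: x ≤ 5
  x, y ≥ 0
Minimize: z = 8y1 + 12y2 + 5y3

Subject to:
  C1: -y1 - y3 ≤ -7
  C2: -4y1 - y2 ≤ -3
  y1, y2, y3 ≥ 0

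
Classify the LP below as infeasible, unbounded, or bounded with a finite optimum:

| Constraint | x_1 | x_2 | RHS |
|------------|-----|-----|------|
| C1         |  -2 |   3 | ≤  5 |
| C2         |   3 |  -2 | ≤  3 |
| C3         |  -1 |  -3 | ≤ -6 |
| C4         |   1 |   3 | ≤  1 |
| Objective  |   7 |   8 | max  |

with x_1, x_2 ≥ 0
C4 requires x_1 + 3x_2 ≤ 1, while C3 (-x_1 - 3x_2 ≤ -6) is equivalent to x_1 + 3x_2 ≥ 6. Together they would need 6 ≤ x_1 + 3x_2 ≤ 1, which is impossible since 6 > 1. No point satisfies all constraints.

Infeasible: no point satisfies all constraints simultaneously.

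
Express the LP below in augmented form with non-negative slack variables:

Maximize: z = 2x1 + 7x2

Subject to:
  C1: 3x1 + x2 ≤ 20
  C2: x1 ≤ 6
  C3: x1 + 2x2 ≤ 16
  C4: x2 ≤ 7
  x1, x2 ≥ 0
max z = 2x1 + 7x2

s.t.
  3x1 + x2 + s1 = 20
  x1 + s2 = 6
  x1 + 2x2 + s3 = 16
  x2 + s4 = 7
  x1, x2, s1, s2, s3, s4 ≥ 0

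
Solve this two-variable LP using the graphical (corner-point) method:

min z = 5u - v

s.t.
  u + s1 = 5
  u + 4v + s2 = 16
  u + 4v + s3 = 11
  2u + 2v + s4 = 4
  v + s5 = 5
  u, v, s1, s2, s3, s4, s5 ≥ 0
Each vertex is the intersection of two constraint boundaries that also satisfies all remaining constraints:
  u = 0 and v = 0 → (0, 0)
  2u + 2v = 4 and v = 0 → (2, 0)
  2u + 2v = 4 and u = 0 → (0, 2)

Evaluating z = 5u - v at each vertex:
  (0, 0): z = 0
  (2, 0): z = 10
  (0, 2): z = -2

The minimum is at (0, 2) with z = -2.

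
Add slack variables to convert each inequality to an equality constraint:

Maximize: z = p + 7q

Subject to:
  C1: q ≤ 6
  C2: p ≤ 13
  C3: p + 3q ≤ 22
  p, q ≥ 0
max z = p + 7q

s.t.
  q + s1 = 6
  p + s2 = 13
  p + 3q + s3 = 22
  p, q, s1, s2, s3 ≥ 0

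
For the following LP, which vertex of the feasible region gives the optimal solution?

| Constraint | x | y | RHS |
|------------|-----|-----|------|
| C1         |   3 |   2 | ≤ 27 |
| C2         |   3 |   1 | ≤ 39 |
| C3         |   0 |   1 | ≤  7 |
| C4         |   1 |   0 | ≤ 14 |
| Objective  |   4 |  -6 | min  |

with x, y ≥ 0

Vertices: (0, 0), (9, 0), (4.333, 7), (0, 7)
(0, 7) with z = -42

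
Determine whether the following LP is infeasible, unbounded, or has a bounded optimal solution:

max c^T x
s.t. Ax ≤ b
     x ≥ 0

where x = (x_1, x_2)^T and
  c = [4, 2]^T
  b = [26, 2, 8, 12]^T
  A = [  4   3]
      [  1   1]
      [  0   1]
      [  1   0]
The point (2, 0) satisfies every constraint, so the LP is feasible; the constraints give x_1 ≤ 12 and x_2 ≤ 8, which with x_1, x_2 ≥ 0 keep the feasible region inside a bounded box. A feasible, bounded LP attains a finite optimum at a vertex.

Evaluating z = 4x_1 + 2x_2 at each vertex:
  (0, 0): z = 0
  (2, 0): z = 8
  (0, 2): z = 4

The LP has an optimal solution: (2, 0) with z = 8.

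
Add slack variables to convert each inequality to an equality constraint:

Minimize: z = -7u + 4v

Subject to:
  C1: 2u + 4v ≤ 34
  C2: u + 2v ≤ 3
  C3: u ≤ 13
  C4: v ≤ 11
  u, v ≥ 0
min z = -7u + 4v

s.t.
  2u + 4v + s1 = 34
  u + 2v + s2 = 3
  u + s3 = 13
  v + s4 = 11
  u, v, s1, s2, s3, s4 ≥ 0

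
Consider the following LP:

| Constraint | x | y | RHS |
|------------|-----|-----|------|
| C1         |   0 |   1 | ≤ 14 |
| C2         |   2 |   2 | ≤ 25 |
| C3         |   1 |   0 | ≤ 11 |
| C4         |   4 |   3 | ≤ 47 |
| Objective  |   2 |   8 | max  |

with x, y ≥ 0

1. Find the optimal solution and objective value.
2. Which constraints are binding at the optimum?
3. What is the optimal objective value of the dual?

1. x = 0, y = 12.5, z = 100
2. C2, x ≥ 0
3. 100 (by strong duality, equal to the primal optimum)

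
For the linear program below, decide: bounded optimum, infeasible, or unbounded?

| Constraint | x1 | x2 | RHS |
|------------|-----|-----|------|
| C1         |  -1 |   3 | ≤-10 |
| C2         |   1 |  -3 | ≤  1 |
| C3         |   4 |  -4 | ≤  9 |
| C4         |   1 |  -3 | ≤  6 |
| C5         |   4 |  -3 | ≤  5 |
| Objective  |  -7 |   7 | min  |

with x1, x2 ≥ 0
C2 requires x1 - 3x2 ≤ 1, while C1 (-x1 + 3x2 ≤ -10) is equivalent to x1 - 3x2 ≥ 10. Together they would need 10 ≤ x1 - 3x2 ≤ 1, which is impossible since 10 > 1. No point satisfies all constraints.

The feasible region is empty; the LP is infeasible.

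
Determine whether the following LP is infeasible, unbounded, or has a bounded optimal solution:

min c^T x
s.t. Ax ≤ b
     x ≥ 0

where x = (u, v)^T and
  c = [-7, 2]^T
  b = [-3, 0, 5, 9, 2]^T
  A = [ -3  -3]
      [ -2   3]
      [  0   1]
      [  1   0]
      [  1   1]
The point (2, 0) satisfies every constraint, so the LP is feasible; the constraints give u ≤ 9 and v ≤ 5, which with u, v ≥ 0 keep the feasible region inside a bounded box. A feasible, bounded LP attains a finite optimum at a vertex.

Evaluating z = -7u + 2v at each vertex:
  (1, 0): z = -7
  (2, 0): z = -14
  (1.2, 0.8): z = -6.8
  (0.6, 0.4): z = -3.4

The LP has an optimal solution: (2, 0) with z = -14.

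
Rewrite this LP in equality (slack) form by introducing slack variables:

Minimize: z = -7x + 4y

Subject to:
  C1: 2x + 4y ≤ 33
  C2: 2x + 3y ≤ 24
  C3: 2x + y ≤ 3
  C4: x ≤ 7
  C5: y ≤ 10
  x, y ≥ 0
min z = -7x + 4y

s.t.
  2x + 4y + s1 = 33
  2x + 3y + s2 = 24
  2x + y + s3 = 3
  x + s4 = 7
  y + s5 = 10
  x, y, s1, s2, s3, s4, s5 ≥ 0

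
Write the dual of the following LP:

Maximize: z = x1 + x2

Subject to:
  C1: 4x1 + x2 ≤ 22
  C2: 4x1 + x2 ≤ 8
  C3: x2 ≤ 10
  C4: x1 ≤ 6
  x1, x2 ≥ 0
Minimize: z = 22y1 + 8y2 + 10y3 + 6y4

Subject to:
  C1: -4y1 - 4y2 - y4 ≤ -1
  C2: -y1 - y2 - y3 ≤ -1
  y1, y2, y3, y4 ≥ 0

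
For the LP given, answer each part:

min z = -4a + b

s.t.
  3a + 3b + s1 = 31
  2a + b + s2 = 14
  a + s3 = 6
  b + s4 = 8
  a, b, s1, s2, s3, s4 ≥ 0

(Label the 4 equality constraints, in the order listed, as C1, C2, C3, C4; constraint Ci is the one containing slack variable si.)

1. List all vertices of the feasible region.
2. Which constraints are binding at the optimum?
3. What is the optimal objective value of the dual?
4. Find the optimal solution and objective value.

1. (0, 0), (6, 0), (6, 2), (3.667, 6.667), (2.333, 8), (0, 8)
2. C3, b ≥ 0
3. -24 (by strong duality, equal to the primal optimum)
4. a = 6, b = 0, z = -24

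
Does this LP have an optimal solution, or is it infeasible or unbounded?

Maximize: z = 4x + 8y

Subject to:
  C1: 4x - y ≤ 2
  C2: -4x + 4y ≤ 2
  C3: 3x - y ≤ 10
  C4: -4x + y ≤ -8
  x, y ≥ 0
C1 requires 4x - y ≤ 2, while C4 (-4x + y ≤ -8) is equivalent to 4x - y ≥ 8. Together they would need 8 ≤ 4x - y ≤ 2, which is impossible since 8 > 2. No point satisfies all constraints.

Infeasible: no point satisfies all constraints simultaneously.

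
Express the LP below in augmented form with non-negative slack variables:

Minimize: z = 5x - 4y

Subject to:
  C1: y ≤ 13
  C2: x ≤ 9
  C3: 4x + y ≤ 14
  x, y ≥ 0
min z = 5x - 4y

s.t.
  y + s1 = 13
  x + s2 = 9
  4x + y + s3 = 14
  x, y, s1, s2, s3 ≥ 0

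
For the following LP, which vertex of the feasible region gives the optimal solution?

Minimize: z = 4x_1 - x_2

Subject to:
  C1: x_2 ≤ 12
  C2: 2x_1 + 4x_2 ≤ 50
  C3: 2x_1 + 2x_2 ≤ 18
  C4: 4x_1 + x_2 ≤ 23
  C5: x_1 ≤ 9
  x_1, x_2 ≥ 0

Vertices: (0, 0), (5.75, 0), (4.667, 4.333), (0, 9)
Evaluating z = 4x_1 - x_2 at each vertex:
  (0, 0): z = 0
  (5.75, 0): z = 23
  (4.667, 4.333): z = 14.33
  (0, 9): z = -9

The smallest value is z = -9, attained at (0, 9).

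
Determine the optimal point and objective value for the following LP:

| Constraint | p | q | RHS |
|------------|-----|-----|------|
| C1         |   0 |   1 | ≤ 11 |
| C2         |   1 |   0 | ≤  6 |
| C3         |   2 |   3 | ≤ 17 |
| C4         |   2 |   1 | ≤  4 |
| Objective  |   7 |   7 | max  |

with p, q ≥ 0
p = 0, q = 4, z = 28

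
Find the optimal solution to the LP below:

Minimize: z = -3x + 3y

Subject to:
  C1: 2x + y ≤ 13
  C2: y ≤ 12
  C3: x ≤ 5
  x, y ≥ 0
x = 5, y = 0, z = -15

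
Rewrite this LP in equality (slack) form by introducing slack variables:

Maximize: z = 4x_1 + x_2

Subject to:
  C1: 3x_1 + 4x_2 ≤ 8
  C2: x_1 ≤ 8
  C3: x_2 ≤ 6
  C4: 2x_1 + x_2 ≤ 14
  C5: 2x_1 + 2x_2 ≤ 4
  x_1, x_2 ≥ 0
max z = 4x_1 + x_2

s.t.
  3x_1 + 4x_2 + s1 = 8
  x_1 + s2 = 8
  x_2 + s3 = 6
  2x_1 + x_2 + s4 = 14
  2x_1 + 2x_2 + s5 = 4
  x_1, x_2, s1, s2, s3, s4, s5 ≥ 0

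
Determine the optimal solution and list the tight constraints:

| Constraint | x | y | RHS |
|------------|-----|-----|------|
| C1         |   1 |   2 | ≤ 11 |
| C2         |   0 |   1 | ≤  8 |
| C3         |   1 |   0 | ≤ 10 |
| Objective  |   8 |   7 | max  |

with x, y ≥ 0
Optimal: x = 10, y = 0.5
Binding: C1, C3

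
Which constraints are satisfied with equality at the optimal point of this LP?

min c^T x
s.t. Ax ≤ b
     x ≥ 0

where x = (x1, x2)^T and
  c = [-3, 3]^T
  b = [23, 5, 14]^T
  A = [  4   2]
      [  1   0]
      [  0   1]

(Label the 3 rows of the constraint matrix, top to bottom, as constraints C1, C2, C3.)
Optimal: x1 = 5, x2 = 0
Slack at optimum:
  C1: slack = 3
  C2: slack = 0 (binding)
  C3: slack = 14
  x1 ≥ 0: x1 = 5
  x2 ≥ 0: x2 = 0 (binding)
Binding constraints: C2, x2 ≥ 0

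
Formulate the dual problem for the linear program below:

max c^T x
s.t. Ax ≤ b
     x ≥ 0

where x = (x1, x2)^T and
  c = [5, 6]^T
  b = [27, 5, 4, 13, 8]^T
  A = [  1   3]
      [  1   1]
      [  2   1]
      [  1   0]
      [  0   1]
Minimize: z = 27y1 + 5y2 + 4y3 + 13y4 + 8y5

Subject to:
  C1: -y1 - y2 - 2y3 - y4 ≤ -5
  C2: -3y1 - y2 - y3 - y5 ≤ -6
  y1, y2, y3, y4, y5 ≥ 0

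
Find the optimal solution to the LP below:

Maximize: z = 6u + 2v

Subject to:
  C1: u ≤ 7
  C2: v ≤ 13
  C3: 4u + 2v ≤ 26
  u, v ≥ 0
u = 6.5, v = 0, z = 39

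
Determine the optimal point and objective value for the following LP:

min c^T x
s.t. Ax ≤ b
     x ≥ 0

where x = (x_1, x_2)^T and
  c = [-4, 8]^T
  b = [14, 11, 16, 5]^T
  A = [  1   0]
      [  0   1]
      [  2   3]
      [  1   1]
x_1 = 5, x_2 = 0, z = -20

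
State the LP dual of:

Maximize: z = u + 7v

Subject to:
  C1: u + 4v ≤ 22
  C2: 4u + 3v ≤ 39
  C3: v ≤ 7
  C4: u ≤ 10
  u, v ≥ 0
Minimize: z = 22y1 + 39y2 + 7y3 + 10y4

Subject to:
  C1: -y1 - 4y2 - y4 ≤ -1
  C2: -4y1 - 3y2 - y3 ≤ -7
  y1, y2, y3, y4 ≥ 0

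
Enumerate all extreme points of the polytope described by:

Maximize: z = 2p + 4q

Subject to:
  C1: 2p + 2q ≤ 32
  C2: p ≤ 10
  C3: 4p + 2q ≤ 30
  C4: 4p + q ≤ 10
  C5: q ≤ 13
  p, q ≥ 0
Each vertex is the intersection of two constraint boundaries that also satisfies all remaining constraints:
  p = 0 and q = 0 → (0, 0)
  4p + q = 10 and q = 0 → (2.5, 0)
  4p + q = 10 and p = 0 → (0, 10)

Vertices: (0, 0), (2.5, 0), (0, 10)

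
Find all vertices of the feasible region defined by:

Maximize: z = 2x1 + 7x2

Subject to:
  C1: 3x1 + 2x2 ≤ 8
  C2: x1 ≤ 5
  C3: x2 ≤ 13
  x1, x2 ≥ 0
Each vertex is the intersection of two constraint boundaries that also satisfies all remaining constraints:
  x1 = 0 and x2 = 0 → (0, 0)
  3x1 + 2x2 = 8 and x2 = 0 → (2.667, 0)
  3x1 + 2x2 = 8 and x1 = 0 → (0, 4)

Vertices: (0, 0), (2.667, 0), (0, 4)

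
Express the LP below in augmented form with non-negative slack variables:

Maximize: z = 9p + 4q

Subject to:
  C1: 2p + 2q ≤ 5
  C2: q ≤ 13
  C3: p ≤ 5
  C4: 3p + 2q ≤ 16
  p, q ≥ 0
max z = 9p + 4q

s.t.
  2p + 2q + s1 = 5
  q + s2 = 13
  p + s3 = 5
  3p + 2q + s4 = 16
  p, q, s1, s2, s3, s4 ≥ 0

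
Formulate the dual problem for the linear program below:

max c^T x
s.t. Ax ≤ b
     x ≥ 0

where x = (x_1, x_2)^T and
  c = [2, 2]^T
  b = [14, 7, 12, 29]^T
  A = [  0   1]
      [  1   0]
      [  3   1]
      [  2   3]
Minimize: z = 14y1 + 7y2 + 12y3 + 29y4

Subject to:
  C1: -y2 - 3y3 - 2y4 ≤ -2
  C2: -y1 - y3 - 3y4 ≤ -2
  y1, y2, y3, y4 ≥ 0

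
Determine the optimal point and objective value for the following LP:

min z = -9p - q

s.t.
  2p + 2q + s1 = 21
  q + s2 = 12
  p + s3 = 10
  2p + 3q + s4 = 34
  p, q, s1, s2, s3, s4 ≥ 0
p = 10, q = 0.5, z = -90.5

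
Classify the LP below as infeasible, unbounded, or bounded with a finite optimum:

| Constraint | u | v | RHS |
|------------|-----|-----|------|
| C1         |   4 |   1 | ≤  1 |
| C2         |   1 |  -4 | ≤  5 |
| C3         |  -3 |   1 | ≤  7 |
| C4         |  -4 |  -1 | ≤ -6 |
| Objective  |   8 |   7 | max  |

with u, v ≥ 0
C1 requires 4u + v ≤ 1, while C4 (-4u - v ≤ -6) is equivalent to 4u + v ≥ 6. Together they would need 6 ≤ 4u + v ≤ 1, which is impossible since 6 > 1. No point satisfies all constraints.

Infeasible — the constraint set is empty.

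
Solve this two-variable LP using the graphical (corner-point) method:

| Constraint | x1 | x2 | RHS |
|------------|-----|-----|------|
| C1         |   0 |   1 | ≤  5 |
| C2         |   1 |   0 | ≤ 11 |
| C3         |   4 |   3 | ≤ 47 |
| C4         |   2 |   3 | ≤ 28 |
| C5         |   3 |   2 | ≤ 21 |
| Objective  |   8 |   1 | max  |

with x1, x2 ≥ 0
Each vertex is the intersection of two constraint boundaries that also satisfies all remaining constraints:
  x1 = 0 and x2 = 0 → (0, 0)
  3x1 + 2x2 = 21 and x2 = 0 → (7, 0)
  x2 = 5 and 3x1 + 2x2 = 21 → (3.667, 5)
  x2 = 5 and x1 = 0 → (0, 5)

Evaluating z = 8x1 + x2 at each vertex:
  (0, 0): z = 0
  (7, 0): z = 56
  (3.667, 5): z = 34.33
  (0, 5): z = 5

The maximum is at (7, 0) with z = 56.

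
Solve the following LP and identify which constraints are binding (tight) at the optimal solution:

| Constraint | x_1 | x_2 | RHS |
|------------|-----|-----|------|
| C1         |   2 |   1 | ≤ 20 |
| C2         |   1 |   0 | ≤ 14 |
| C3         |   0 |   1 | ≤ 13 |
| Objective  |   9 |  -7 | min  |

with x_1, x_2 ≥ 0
Optimal: x_1 = 0, x_2 = 13
Binding: C3, x_1 ≥ 0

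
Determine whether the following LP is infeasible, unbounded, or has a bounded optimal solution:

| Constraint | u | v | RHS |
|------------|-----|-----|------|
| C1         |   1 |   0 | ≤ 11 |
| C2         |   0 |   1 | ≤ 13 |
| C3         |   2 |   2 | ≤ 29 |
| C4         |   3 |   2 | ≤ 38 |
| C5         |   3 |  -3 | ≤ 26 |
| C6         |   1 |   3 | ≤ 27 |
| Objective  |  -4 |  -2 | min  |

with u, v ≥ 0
The point (11, 2.5) satisfies every constraint, so the LP is feasible; the constraints give u ≤ 11 and v ≤ 13, which with u, v ≥ 0 keep the feasible region inside a bounded box. A feasible, bounded LP attains a finite optimum at a vertex.

Evaluating z = -4u - 2v at each vertex:
  (0, 0): z = 0
  (8.667, 0): z = -34.67
  (11, 2.333): z = -48.67
  (11, 2.5): z = -49
  (9, 5.5): z = -47
  (8.25, 6.25): z = -45.5
  (0, 9): z = -18

The LP has an optimal solution: (11, 2.5) with z = -49.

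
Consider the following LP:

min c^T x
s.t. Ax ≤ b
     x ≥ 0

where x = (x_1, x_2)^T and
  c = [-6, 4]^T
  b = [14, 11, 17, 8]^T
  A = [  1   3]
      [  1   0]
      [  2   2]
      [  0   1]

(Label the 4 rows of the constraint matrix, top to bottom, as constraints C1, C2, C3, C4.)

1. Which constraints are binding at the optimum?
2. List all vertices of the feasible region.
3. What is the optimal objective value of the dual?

1. C3, x_2 ≥ 0
2. (0, 0), (8.5, 0), (5.75, 2.75), (0, 4.667)
3. -51 (by strong duality, equal to the primal optimum)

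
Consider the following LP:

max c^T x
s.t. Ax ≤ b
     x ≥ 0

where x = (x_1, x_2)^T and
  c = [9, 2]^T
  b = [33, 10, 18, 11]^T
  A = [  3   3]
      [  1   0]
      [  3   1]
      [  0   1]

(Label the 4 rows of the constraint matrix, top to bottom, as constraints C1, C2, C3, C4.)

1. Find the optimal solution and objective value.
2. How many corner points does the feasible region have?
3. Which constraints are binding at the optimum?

1. x_1 = 6, x_2 = 0, z = 54
2. 4
3. C3, x_2 ≥ 0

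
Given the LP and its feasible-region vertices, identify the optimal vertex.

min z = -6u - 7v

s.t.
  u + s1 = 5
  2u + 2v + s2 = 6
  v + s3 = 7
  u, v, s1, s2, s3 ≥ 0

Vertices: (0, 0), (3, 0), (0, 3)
Evaluating z = -6u - 7v at each vertex:
  (0, 0): z = 0
  (3, 0): z = -18
  (0, 3): z = -21

The smallest value is z = -21, attained at (0, 3).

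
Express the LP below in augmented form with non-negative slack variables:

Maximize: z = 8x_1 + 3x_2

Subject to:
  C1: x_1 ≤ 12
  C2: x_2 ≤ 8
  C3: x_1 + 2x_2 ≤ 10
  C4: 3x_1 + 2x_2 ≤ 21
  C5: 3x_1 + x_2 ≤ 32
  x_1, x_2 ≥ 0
max z = 8x_1 + 3x_2

s.t.
  x_1 + s1 = 12
  x_2 + s2 = 8
  x_1 + 2x_2 + s3 = 10
  3x_1 + 2x_2 + s4 = 21
  3x_1 + x_2 + s5 = 32
  x_1, x_2, s1, s2, s3, s4, s5 ≥ 0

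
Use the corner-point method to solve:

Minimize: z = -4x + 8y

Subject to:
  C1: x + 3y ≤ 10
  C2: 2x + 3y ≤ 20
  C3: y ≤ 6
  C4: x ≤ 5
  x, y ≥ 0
x = 5, y = 0, z = -20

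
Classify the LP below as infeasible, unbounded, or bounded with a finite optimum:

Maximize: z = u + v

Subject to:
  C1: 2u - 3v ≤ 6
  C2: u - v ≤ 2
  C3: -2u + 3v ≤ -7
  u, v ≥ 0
C1 requires 2u - 3v ≤ 6, while C3 (-2u + 3v ≤ -7) is equivalent to 2u - 3v ≥ 7. Together they would need 7 ≤ 2u - 3v ≤ 6, which is impossible since 7 > 6. No point satisfies all constraints.

Infeasible — the constraint set is empty.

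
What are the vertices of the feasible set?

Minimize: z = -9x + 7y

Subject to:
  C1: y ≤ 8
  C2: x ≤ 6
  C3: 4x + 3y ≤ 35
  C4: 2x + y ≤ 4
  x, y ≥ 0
Each vertex is the intersection of two constraint boundaries that also satisfies all remaining constraints:
  x = 0 and y = 0 → (0, 0)
  2x + y = 4 and y = 0 → (2, 0)
  2x + y = 4 and x = 0 → (0, 4)

Vertices: (0, 0), (2, 0), (0, 4)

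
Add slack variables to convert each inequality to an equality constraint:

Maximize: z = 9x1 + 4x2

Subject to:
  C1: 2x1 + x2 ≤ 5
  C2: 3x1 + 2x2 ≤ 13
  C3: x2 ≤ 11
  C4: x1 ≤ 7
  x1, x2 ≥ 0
max z = 9x1 + 4x2

s.t.
  2x1 + x2 + s1 = 5
  3x1 + 2x2 + s2 = 13
  x2 + s3 = 11
  x1 + s4 = 7
  x1, x2, s1, s2, s3, s4 ≥ 0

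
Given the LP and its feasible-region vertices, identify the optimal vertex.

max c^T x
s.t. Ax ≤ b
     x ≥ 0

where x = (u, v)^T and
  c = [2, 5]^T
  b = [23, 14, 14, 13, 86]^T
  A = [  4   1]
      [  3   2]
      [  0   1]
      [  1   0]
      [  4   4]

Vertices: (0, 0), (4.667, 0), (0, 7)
Evaluating z = 2u + 5v at each vertex:
  (0, 0): z = 0
  (4.667, 0): z = 9.333
  (0, 7): z = 35

The largest value is z = 35, attained at (0, 7).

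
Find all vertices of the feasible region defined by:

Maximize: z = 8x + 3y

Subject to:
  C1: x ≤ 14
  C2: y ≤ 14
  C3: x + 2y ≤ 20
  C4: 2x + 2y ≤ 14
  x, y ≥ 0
Each vertex is the intersection of two constraint boundaries that also satisfies all remaining constraints:
  x = 0 and y = 0 → (0, 0)
  2x + 2y = 14 and y = 0 → (7, 0)
  2x + 2y = 14 and x = 0 → (0, 7)

Vertices: (0, 0), (7, 0), (0, 7)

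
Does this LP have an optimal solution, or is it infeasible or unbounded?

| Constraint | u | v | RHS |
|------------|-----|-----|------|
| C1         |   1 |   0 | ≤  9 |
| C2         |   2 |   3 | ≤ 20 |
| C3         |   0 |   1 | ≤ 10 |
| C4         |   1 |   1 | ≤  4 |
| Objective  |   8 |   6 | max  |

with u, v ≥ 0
The point (4, 0) satisfies every constraint, so the LP is feasible; the constraints give u ≤ 9 and v ≤ 10, which with u, v ≥ 0 keep the feasible region inside a bounded box. A feasible, bounded LP attains a finite optimum at a vertex.

Evaluating z = 8u + 6v at each vertex:
  (0, 0): z = 0
  (4, 0): z = 32
  (0, 4): z = 24

Bounded optimum: z* = 32 at (4, 0).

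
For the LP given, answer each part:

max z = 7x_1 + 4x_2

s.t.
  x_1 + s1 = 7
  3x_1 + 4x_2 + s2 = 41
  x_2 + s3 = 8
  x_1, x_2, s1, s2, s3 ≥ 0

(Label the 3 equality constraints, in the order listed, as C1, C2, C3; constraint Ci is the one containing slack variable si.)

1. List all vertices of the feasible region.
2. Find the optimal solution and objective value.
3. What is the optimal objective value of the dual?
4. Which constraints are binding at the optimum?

1. (0, 0), (7, 0), (7, 5), (3, 8), (0, 8)
2. x_1 = 7, x_2 = 5, z = 69
3. 69 (by strong duality, equal to the primal optimum)
4. C1, C2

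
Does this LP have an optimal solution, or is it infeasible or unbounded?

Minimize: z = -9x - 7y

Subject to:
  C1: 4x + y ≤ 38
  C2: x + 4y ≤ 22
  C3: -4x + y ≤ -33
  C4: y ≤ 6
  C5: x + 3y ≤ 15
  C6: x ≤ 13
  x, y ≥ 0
The point (9, 2) satisfies every constraint, so the LP is feasible; the constraints give x ≤ 13 and y ≤ 6, which with x, y ≥ 0 keep the feasible region inside a bounded box. A feasible, bounded LP attains a finite optimum at a vertex.

Evaluating z = -9x - 7y at each vertex:
  (8.25, 0): z = -74.25
  (9.5, 0): z = -85.5
  (9, 2): z = -95
  (8.769, 2.077): z = -93.46

Bounded optimum: z* = -95 at (9, 2).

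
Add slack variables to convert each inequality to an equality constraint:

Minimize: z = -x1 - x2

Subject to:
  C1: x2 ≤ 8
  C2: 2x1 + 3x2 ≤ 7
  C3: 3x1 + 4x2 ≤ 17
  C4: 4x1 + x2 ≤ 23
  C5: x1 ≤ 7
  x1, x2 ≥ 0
min z = -x1 - x2

s.t.
  x2 + s1 = 8
  2x1 + 3x2 + s2 = 7
  3x1 + 4x2 + s3 = 17
  4x1 + x2 + s4 = 23
  x1 + s5 = 7
  x1, x2, s1, s2, s3, s4, s5 ≥ 0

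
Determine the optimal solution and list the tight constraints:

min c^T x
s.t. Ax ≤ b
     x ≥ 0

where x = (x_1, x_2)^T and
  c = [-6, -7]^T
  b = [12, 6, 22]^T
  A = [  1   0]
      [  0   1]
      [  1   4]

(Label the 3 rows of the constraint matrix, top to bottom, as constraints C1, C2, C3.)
Optimal: x_1 = 12, x_2 = 2.5
Slack at optimum:
  C1: slack = 0 (binding)
  C2: slack = 3.5
  C3: slack = 0 (binding)
  x_1 ≥ 0: x_1 = 12
  x_2 ≥ 0: x_2 = 2.5
Binding constraints: C1, C3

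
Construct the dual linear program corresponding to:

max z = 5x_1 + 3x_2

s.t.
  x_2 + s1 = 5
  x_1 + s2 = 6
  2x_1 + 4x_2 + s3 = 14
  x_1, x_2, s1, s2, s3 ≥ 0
Minimize: z = 5y1 + 6y2 + 14y3

Subject to:
  C1: -y2 - 2y3 ≤ -5
  C2: -y1 - 4y3 ≤ -3
  y1, y2, y3 ≥ 0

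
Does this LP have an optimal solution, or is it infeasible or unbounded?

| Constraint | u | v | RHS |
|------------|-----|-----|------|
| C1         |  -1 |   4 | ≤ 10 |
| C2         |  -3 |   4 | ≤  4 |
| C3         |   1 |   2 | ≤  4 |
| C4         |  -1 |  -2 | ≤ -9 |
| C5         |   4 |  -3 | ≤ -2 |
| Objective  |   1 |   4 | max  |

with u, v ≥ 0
C3 requires u + 2v ≤ 4, while C4 (-u - 2v ≤ -9) is equivalent to u + 2v ≥ 9. Together they would need 9 ≤ u + 2v ≤ 4, which is impossible since 9 > 4. No point satisfies all constraints.

Infeasible: no point satisfies all constraints simultaneously.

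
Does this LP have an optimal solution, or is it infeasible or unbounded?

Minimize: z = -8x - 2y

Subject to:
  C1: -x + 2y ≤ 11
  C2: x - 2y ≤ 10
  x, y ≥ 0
Feasible point: (0, 0) satisfies every constraint, so the LP is feasible.
Direction d = (2, 1): for each constraint row a, a·d ≤ 0 —
  (-1)(2) + (2)(1) = 0 ≤ 0
  (1)(2) + (-2)(1) = 0 ≤ 0
and d ≥ 0, so (0, 0) + t·d stays feasible for every t ≥ 0. Along this ray z = -8x - 2y changes by -18 per unit t, so z → −∞.

The LP is unbounded; z can be made arbitrarily small.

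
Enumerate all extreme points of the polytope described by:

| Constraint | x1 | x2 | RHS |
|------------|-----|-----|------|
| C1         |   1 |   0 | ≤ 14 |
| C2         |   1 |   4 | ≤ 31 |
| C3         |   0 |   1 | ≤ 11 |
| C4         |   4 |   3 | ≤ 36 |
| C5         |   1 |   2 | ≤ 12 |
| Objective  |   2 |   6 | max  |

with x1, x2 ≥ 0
Each vertex is the intersection of two constraint boundaries that also satisfies all remaining constraints:
  x1 = 0 and x2 = 0 → (0, 0)
  4x1 + 3x2 = 36 and x2 = 0 → (9, 0)
  4x1 + 3x2 = 36 and x1 + 2x2 = 12 → (7.2, 2.4)
  x1 + 2x2 = 12 and x1 = 0 → (0, 6)

Vertices: (0, 0), (9, 0), (7.2, 2.4), (0, 6)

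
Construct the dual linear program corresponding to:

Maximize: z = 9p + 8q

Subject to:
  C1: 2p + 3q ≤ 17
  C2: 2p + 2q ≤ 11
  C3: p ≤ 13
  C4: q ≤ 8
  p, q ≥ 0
Minimize: z = 17y1 + 11y2 + 13y3 + 8y4

Subject to:
  C1: -2y1 - 2y2 - y3 ≤ -9
  C2: -3y1 - 2y2 - y4 ≤ -8
  y1, y2, y3, y4 ≥ 0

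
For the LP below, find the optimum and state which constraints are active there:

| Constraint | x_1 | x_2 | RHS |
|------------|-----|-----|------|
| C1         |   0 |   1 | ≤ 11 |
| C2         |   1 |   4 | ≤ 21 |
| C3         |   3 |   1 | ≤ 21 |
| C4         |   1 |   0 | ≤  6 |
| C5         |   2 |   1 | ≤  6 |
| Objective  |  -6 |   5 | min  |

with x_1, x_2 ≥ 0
Optimal: x_1 = 3, x_2 = 0
Slack at optimum:
  C1: slack = 11
  C2: slack = 18
  C3: slack = 12
  C4: slack = 3
  C5: slack = 0 (binding)
  x_1 ≥ 0: x_1 = 3
  x_2 ≥ 0: x_2 = 0 (binding)
Binding constraints: C5, x_2 ≥ 0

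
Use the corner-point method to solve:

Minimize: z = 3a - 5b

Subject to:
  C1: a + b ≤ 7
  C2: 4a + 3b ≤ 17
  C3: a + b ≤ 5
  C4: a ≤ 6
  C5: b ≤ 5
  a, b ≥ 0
Each vertex is the intersection of two constraint boundaries that also satisfies all remaining constraints:
  a = 0 and b = 0 → (0, 0)
  4a + 3b = 17 and b = 0 → (4.25, 0)
  4a + 3b = 17 and a + b = 5 → (2, 3)
  a + b = 5 and b = 5 → (0, 5)

Evaluating z = 3a - 5b at each vertex:
  (0, 0): z = 0
  (4.25, 0): z = 12.75
  (2, 3): z = -9
  (0, 5): z = -25

The minimum is at (0, 5) with z = -25.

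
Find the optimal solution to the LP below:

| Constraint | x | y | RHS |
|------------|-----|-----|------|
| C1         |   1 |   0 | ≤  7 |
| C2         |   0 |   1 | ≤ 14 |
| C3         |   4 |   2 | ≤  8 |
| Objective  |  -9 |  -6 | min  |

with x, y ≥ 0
Each vertex is the intersection of two constraint boundaries that also satisfies all remaining constraints:
  x = 0 and y = 0 → (0, 0)
  4x + 2y = 8 and y = 0 → (2, 0)
  4x + 2y = 8 and x = 0 → (0, 4)

Evaluating z = -9x - 6y at each vertex:
  (0, 0): z = 0
  (2, 0): z = -18
  (0, 4): z = -24

The minimum is at (0, 4) with z = -24.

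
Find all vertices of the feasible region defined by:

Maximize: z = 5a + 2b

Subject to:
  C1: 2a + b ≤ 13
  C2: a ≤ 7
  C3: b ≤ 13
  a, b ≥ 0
Each vertex is the intersection of two constraint boundaries that also satisfies all remaining constraints:
  a = 0 and b = 0 → (0, 0)
  2a + b = 13 and b = 0 → (6.5, 0)
  2a + b = 13 and b = 13 → (0, 13)

Vertices: (0, 0), (6.5, 0), (0, 13)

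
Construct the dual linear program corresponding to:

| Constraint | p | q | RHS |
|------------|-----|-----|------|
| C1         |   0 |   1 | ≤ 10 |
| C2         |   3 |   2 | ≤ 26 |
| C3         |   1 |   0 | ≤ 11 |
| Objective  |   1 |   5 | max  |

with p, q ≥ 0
Minimize: z = 10y1 + 26y2 + 11y3

Subject to:
  C1: -3y2 - y3 ≤ -1
  C2: -y1 - 2y2 ≤ -5
  y1, y2, y3 ≥ 0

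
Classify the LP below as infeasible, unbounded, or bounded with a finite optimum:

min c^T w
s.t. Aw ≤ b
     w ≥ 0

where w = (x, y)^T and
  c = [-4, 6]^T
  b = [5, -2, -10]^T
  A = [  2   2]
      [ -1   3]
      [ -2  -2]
One constraint requires 2x + 2y ≤ 5, while the constraint -2x - 2y ≤ -10 is equivalent to 2x + 2y ≥ 10. Together they would need 10 ≤ 2x + 2y ≤ 5, which is impossible since 10 > 5. No point satisfies all constraints.

The feasible region is empty; the LP is infeasible.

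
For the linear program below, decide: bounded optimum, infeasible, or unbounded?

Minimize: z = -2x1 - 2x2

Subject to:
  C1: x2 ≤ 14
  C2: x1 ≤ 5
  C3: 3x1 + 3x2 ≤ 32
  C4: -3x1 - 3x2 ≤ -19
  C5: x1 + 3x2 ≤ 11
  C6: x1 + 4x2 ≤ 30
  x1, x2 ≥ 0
The point (5, 2) satisfies every constraint, so the LP is feasible; the constraints give x1 ≤ 5 and x2 ≤ 14, which with x1, x2 ≥ 0 keep the feasible region inside a bounded box. A feasible, bounded LP attains a finite optimum at a vertex.

The LP has an optimal solution: (5, 2) with z = -14.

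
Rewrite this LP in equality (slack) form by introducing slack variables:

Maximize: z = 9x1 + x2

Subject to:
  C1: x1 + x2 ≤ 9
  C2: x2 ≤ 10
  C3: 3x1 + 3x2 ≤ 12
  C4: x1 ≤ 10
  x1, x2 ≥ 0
max z = 9x1 + x2

s.t.
  x1 + x2 + s1 = 9
  x2 + s2 = 10
  3x1 + 3x2 + s3 = 12
  x1 + s4 = 10
  x1, x2, s1, s2, s3, s4 ≥ 0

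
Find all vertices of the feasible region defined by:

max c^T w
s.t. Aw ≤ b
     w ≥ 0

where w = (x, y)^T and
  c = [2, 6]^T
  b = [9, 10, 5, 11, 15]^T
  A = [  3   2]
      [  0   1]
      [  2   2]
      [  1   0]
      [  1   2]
Each vertex is the intersection of two constraint boundaries that also satisfies all remaining constraints:
  x = 0 and y = 0 → (0, 0)
  2x + 2y = 5 and y = 0 → (2.5, 0)
  2x + 2y = 5 and x = 0 → (0, 2.5)

Vertices: (0, 0), (2.5, 0), (0, 2.5)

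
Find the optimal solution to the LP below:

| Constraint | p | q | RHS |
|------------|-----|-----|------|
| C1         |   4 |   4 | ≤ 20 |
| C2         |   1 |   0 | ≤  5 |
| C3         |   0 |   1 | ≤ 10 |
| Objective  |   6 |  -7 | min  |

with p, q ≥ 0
p = 0, q = 5, z = -35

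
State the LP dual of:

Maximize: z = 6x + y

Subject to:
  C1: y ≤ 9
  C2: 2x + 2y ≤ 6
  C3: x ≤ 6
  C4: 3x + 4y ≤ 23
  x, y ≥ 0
Minimize: z = 9y1 + 6y2 + 6y3 + 23y4

Subject to:
  C1: -2y2 - y3 - 3y4 ≤ -6
  C2: -y1 - 2y2 - 4y4 ≤ -1
  y1, y2, y3, y4 ≥ 0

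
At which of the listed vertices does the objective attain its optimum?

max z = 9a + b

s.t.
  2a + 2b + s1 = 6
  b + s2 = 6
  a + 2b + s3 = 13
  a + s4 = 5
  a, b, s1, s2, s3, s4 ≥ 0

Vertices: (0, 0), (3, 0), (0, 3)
Evaluating z = 9a + b at each vertex:
  (0, 0): z = 0
  (3, 0): z = 27
  (0, 3): z = 3

The largest value is z = 27, attained at (3, 0).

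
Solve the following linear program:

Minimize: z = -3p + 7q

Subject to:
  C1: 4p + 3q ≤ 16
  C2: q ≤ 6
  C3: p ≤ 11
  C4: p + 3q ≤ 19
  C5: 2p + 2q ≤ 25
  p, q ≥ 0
Each vertex is the intersection of two constraint boundaries that also satisfies all remaining constraints:
  p = 0 and q = 0 → (0, 0)
  4p + 3q = 16 and q = 0 → (4, 0)
  4p + 3q = 16 and p = 0 → (0, 5.333)

Evaluating z = -3p + 7q at each vertex:
  (0, 0): z = 0
  (4, 0): z = -12
  (0, 5.333): z = 37.33

The minimum is at (4, 0) with z = -12.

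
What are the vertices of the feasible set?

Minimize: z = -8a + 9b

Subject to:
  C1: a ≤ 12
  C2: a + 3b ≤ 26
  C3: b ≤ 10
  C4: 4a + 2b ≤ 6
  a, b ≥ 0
Each vertex is the intersection of two constraint boundaries that also satisfies all remaining constraints:
  a = 0 and b = 0 → (0, 0)
  4a + 2b = 6 and b = 0 → (1.5, 0)
  4a + 2b = 6 and a = 0 → (0, 3)

Vertices: (0, 0), (1.5, 0), (0, 3)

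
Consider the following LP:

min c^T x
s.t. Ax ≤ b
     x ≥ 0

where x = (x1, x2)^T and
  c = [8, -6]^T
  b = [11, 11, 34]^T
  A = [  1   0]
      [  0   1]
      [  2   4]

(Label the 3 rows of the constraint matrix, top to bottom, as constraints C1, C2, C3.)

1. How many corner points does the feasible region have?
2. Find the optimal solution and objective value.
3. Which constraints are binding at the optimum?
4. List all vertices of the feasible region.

1. 4
2. x1 = 0, x2 = 8.5, z = -51
3. C3, x1 ≥ 0
4. (0, 0), (11, 0), (11, 3), (0, 8.5)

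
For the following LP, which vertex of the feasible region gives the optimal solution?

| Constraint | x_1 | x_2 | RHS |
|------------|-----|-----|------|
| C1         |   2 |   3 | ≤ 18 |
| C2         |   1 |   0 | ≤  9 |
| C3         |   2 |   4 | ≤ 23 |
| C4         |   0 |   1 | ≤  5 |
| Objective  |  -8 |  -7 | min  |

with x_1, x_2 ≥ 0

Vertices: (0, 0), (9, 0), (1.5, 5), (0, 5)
Evaluating z = -8x_1 - 7x_2 at each vertex:
  (0, 0): z = 0
  (9, 0): z = -72
  (1.5, 5): z = -47
  (0, 5): z = -35

The smallest value is z = -72, attained at (9, 0).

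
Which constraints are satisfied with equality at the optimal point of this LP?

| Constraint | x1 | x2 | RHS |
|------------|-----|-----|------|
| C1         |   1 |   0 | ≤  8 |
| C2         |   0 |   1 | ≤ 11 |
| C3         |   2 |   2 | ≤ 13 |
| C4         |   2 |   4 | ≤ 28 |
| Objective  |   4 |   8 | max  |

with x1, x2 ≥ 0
Optimal: x1 = 0, x2 = 6.5
Slack at optimum:
  C1: slack = 8
  C2: slack = 4.5
  C3: slack = 0 (binding)
  C4: slack = 2
  x1 ≥ 0: x1 = 0 (binding)
  x2 ≥ 0: x2 = 6.5
Binding constraints: C3, x1 ≥ 0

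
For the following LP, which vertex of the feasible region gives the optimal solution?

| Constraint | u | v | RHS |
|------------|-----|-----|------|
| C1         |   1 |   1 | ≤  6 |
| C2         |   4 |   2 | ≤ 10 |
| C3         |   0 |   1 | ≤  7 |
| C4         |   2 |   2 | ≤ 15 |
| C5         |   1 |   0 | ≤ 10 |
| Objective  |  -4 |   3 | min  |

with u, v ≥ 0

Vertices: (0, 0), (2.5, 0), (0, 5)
(2.5, 0) with z = -10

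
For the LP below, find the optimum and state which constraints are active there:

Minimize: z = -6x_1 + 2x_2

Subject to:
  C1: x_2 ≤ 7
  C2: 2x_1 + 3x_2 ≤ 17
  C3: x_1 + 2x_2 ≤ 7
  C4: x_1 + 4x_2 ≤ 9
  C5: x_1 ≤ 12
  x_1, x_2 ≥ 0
Optimal: x_1 = 7, x_2 = 0
Slack at optimum:
  C1: slack = 7
  C2: slack = 3
  C3: slack = 0 (binding)
  C4: slack = 2
  C5: slack = 5
  x_1 ≥ 0: x_1 = 7
  x_2 ≥ 0: x_2 = 0 (binding)
Binding constraints: C3, x_2 ≥ 0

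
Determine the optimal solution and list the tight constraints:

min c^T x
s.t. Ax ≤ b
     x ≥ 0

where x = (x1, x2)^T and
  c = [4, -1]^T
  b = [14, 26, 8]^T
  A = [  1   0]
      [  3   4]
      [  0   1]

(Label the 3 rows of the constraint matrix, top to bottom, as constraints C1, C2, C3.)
Optimal: x1 = 0, x2 = 6.5
Binding: C2, x1 ≥ 0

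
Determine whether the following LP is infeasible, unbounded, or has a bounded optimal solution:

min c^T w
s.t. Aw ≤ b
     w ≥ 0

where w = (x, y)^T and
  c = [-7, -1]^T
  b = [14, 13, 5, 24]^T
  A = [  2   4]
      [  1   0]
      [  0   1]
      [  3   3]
The point (7, 0) satisfies every constraint, so the LP is feasible; the constraints give x ≤ 13 and y ≤ 5, which with x, y ≥ 0 keep the feasible region inside a bounded box. A feasible, bounded LP attains a finite optimum at a vertex.

Evaluating z = -7x - y at each vertex:
  (0, 0): z = 0
  (7, 0): z = -49
  (0, 3.5): z = -3.5

Bounded optimum: z* = -49 at (7, 0).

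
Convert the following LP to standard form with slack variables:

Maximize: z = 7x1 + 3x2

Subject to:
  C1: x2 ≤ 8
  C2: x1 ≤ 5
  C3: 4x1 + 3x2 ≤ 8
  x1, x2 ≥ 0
max z = 7x1 + 3x2

s.t.
  x2 + s1 = 8
  x1 + s2 = 5
  4x1 + 3x2 + s3 = 8
  x1, x2, s1, s2, s3 ≥ 0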